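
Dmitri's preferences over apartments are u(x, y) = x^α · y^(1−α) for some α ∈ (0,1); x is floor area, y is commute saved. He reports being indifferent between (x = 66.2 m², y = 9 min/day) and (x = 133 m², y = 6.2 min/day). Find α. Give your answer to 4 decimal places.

Set the two utilities equal: 66.2^α·9^(1−α) = 133^α·6.2^(1−α).
(66.2/133)^α = (6.2/9)^(1−α); take logs: α·ln(66.2/133) = (1−α)·ln(6.2/9), i.e. α·-0.6976687 = (1−α)·-0.3726753.
Thus α·(-1.0703440) = -0.3726753, so α = -0.3726753/-1.0703440 ≈ 0.3482.

α ≈ 0.3482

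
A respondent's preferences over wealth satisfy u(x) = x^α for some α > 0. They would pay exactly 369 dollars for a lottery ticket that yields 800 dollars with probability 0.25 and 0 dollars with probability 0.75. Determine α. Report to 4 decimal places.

α ≈ 1.7915

EU(lottery) = 0.25·800^α + 0.75·0 = 0.25·800^α.
Setting u(369) equal to that: 369^α = 0.25·800^α ⇒ (369/800)^α = 0.25.
Taking logs: α·ln(369/800) = ln(0.25), so α = -1.3862944 / -0.7738151 ≈ 1.7915.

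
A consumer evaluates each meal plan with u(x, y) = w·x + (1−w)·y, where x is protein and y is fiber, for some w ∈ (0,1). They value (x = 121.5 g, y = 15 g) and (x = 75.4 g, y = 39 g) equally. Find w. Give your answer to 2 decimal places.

Indifference: w·121.5 + (1−w)·15 = w·75.4 + (1−w)·39.
Collecting terms: w·46.1 = (1−w)·24.
So w/(1−w) = 24/46.1 = 0.5206, giving w = 24/(46.1+24) = 0.34.

w = 0.34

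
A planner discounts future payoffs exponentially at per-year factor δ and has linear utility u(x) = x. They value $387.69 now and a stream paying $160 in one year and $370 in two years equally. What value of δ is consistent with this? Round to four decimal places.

Equating present values: 387.69 = 160δ + 370δ².
That is, 370δ² + 160δ − 387.69 = 0, a quadratic in δ.
δ = (−160 + √(160² + 4·370·387.69)) / (2·370) = (−160 + √599381.20) / 740 ≈ 0.8300.

δ ≈ 0.8300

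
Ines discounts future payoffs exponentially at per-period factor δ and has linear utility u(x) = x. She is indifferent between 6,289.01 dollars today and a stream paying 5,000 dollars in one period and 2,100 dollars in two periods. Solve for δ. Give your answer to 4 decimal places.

δ ≈ 0.9100

Equating present values: 6289.01 = 5000δ + 2100δ².
Rearranged: 2100δ² + 5000δ − 6289.01 = 0.
By the quadratic formula (taking the positive root), δ = (−5000 + √77827684.00) / 4200 ≈ 0.9100.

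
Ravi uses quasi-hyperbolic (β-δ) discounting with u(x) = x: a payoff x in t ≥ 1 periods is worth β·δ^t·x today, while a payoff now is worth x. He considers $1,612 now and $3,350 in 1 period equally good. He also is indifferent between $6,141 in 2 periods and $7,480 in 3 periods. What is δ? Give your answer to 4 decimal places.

Both payoffs in the second observation are in the future, so β drops out: δ^2·6141 = δ^3·7480 ⇒ δ = 6141/7480 = 0.82099.

δ ≈ 0.8210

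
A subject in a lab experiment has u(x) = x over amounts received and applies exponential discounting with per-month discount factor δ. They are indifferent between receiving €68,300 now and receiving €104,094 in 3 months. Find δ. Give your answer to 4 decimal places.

Equating discounted utilities: u(68300) = δ^3·u(104094) ⇒ δ^3 = u(68300)/u(104094).
With u(x) = x: δ^3 = 68300/104094 = 0.65614.
Hence δ = (0.65614)^(1/3) = 0.868957.

δ ≈ 0.8690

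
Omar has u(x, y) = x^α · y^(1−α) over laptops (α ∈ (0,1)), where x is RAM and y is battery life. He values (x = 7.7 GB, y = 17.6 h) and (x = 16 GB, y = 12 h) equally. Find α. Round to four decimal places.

α ≈ 0.3437

Indifference: 7.7^α · 17.6^(1−α) = 16^α · 12^(1−α).
Rearrange to (7.7/16)^α = (12/17.6)^(1−α) and take logs: α·-0.7313684 = (1−α)·-0.3829923.
Thus α·(-1.1143607) = -0.3829923, so α = -0.3829923/-1.1143607 ≈ 0.3437.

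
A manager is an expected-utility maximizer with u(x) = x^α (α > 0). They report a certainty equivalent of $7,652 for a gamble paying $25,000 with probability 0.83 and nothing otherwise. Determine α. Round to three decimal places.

The lottery's expected utility is 0.83·u(25000) + 0.17·u(0) = 0.83·25000^α (since u(0) = 0 for α > 0).
Indifference: 7652^α = 0.83·25000^α, so (7652/25000)^α = 0.83.
Take logs: α = ln 0.83 / ln(7652/25000) ≈ 0.15739.

α ≈ 0.157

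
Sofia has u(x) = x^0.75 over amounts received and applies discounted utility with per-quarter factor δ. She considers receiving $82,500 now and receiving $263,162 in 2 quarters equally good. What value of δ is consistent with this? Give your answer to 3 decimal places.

δ ≈ 0.647

Indifference means u(82500) = δ^2 · u(263162), so δ^2 = u(82500)/u(263162).
With u(x) = x^0.75: δ^2 = 82500^0.75/263162^0.75 = (82500/263162)^0.75 = 0.41896.
Hence δ = (0.41896)^(1/2) = 0.64727.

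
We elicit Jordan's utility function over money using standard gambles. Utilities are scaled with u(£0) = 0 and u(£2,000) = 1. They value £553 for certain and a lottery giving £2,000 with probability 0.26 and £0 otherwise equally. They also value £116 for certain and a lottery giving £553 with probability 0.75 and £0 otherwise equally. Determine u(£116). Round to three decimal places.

0.195

From the first indifference, u(£553) = 0.26·u(£2,000) + 0.74·u(£0) = 0.26·1 + 0.74·0 = 0.26.
Then u(£116) = 0.75·u(£553) + 0.25·u(£0) = 0.75·0.26 + 0.25·0.00 = 0.1950.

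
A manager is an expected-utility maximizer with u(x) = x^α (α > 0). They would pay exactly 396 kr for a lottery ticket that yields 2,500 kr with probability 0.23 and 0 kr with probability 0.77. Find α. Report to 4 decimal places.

α ≈ 0.7976

EU(lottery) = 0.23·2500^α + 0.77·0 = 0.23·2500^α.
Setting u(396) equal to that: 396^α = 0.23·2500^α ⇒ (396/2500)^α = 0.23.
Taking logs: α·ln(396/2500) = ln(0.23), so α = -1.4696760 / -1.8426318 ≈ 0.7976.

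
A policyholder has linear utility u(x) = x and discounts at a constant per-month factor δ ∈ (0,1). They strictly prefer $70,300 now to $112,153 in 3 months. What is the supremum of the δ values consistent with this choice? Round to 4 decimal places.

δ < 0.8558

The preference means 70300 > δ^3·112153.
Hence δ^3 < 70300/112153 = 0.62682, and x ↦ x^(1/3) is increasing on (0,∞).
δ < (70300/112153)^(1/3) ≈ 0.8558.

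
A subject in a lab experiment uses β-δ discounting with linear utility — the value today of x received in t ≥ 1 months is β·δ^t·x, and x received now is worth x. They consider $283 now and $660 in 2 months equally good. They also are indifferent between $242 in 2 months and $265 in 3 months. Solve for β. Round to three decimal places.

β ≈ 0.514

The second indifference involves only future payoffs, so β cancels: β·δ^2·242 = β·δ^3·265, giving δ = 242/265 = 0.91321.
Substituting δ into 283 = β·δ^2·660: β = 283/(550.406) ≈ 0.514.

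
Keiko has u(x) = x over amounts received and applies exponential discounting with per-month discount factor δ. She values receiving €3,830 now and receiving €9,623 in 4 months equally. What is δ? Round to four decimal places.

Indifference means u(3830) = δ^4 · u(9623), so δ^4 = u(3830)/u(9623).
With u(x) = x: δ^4 = 3830/9623 = 0.39800.
So δ = 0.39800^(1/4) ≈ 0.7943.

δ ≈ 0.7943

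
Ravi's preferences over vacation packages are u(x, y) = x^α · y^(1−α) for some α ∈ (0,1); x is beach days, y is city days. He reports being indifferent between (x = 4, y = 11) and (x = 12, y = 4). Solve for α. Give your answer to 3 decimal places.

Indifference: 4^α · 11^(1−α) = 12^α · 4^(1−α).
Rearrange to (4/12)^α = (4/11)^(1−α) and take logs: α·-1.098612 = (1−α)·-1.011601.
Thus α·(-2.110213) = -1.011601, so α = -1.011601/-2.110213 ≈ 0.479.

α ≈ 0.479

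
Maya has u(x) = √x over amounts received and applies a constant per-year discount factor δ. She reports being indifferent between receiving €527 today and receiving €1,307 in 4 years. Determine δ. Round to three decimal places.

Equating discounted utilities: u(527) = δ^4·u(1307) ⇒ δ^4 = u(527)/u(1307).
Since u(x) = √x, δ^4 = √(527/1307) = 0.63499.
Hence δ = (0.63499)^(1/4) = 0.89267.

δ ≈ 0.893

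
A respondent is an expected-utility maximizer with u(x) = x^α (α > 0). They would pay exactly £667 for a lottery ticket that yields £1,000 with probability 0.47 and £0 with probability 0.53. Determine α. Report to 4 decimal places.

The lottery's expected utility is 0.47·u(1000) + 0.53·u(0) = 0.47·1000^α (since u(0) = 0 for α > 0).
Setting u(667) equal to that: 667^α = 0.47·1000^α ⇒ (667/1000)^α = 0.47.
α = ln(0.47) / ln(667/1000) = -0.7550226/-0.4049652 ≈ 1.8644.

α ≈ 1.8644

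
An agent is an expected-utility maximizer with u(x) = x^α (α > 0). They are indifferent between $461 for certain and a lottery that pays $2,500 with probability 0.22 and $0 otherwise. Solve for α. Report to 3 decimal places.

EU(lottery) = 0.22·2500^α + 0.78·0 = 0.22·2500^α.
Setting u(461) equal to that: 461^α = 0.22·2500^α ⇒ (461/2500)^α = 0.22.
Take logs: α = ln 0.22 / ln(461/2500) ≈ 0.89559.

α ≈ 0.896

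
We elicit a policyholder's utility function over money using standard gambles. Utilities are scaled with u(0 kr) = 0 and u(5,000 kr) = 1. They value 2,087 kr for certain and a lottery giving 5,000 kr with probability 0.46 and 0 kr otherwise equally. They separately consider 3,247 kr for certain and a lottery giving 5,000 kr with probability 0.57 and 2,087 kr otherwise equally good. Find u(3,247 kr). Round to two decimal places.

First, u(2,087 kr) = 0.46·u(5,000 kr) + 0.54·u(0 kr) = 0.46.
Then u(3,247 kr) = 0.57·u(5,000 kr) + 0.43·u(2,087 kr) = 0.57·1.00 + 0.43·0.46 = 0.7678.

0.77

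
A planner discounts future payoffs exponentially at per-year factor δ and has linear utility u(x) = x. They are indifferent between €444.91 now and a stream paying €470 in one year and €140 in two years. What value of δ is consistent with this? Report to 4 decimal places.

δ ≈ 0.7700

The stream is worth 470δ + 140δ² today, so 470δ + 140δ² = 444.91.
So 140δ² + 470δ − 444.91 = 0.
δ = (−470 + √(470² + 4·140·444.91)) / (2·140) = (−470 + √470049.60) / 280 ≈ 0.7700.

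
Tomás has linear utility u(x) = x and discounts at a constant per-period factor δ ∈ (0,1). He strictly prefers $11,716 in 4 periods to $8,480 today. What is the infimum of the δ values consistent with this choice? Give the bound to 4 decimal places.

δ > 0.9224

The preference means 8480 < δ^4·11716.
Dividing by 11716: δ^4 > 0.72380. Both sides are positive, so the 4th root keeps the direction.
δ > (8480/11716)^(1/4) ≈ 0.9224.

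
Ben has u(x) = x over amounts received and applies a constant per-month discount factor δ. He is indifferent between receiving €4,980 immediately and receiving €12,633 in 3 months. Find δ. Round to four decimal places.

The payoff in 3 months is discounted by δ^3, so u(4980) = δ^3·u(12633) and δ^3 = u(4980)/u(12633).
With u(x) = x: δ^3 = 4980/12633 = 0.39421.
Taking the cube root: δ = 0.39421^(1/3) ≈ 0.7332.

δ ≈ 0.7332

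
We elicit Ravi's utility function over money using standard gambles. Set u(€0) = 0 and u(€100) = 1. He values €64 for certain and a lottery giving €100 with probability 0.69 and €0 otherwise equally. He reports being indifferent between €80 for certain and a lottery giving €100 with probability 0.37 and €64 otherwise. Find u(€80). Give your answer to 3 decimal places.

0.805

First, u(€64) = 0.69·u(€100) + 0.31·u(€0) = 0.69.
Chaining: u(€80) = 0.37·1.00 + 0.63·0.69 = 0.8047.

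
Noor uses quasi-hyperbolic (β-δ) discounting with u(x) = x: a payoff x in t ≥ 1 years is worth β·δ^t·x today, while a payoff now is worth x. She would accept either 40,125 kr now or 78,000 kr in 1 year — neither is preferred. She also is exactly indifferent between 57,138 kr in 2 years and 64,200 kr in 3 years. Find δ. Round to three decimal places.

From the later pair, β·δ^2·57138 = β·δ^3·64200; dividing through, δ = 57138/64200 = 0.89000.

δ ≈ 0.890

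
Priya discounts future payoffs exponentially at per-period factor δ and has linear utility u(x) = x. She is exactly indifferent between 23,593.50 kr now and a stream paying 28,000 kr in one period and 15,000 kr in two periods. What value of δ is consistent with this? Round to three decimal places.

Equating present values: 23593.50 = 28000δ + 15000δ².
Rearranged: 15000δ² + 28000δ − 23593.50 = 0.
By the quadratic formula (taking the positive root), δ = (−28000 + √2199610000.00) / 30000 ≈ 0.630.

δ ≈ 0.630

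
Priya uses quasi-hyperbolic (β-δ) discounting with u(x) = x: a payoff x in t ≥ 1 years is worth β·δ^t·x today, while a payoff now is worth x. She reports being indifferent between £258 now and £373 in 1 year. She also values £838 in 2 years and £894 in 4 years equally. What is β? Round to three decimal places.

β ≈ 0.714

Both payoffs in the second observation are in the future, so β drops out: δ^2·838 = δ^4·894 ⇒ δ^2 = 838/894 = 0.93736, so δ = 0.96817.
Substituting δ into 258 = β·δ·373: β = 258/(361.129) ≈ 0.714.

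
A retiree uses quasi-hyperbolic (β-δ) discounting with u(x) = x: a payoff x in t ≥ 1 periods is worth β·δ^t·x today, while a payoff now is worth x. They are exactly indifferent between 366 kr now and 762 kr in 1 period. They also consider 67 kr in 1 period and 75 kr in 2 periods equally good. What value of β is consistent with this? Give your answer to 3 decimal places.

Both payoffs in the second observation are in the future, so β drops out: δ^1·67 = δ^2·75 ⇒ δ = 67/75 = 0.89333.
Substituting δ into 366 = β·δ·762: β = 366/(680.720) ≈ 0.538.

β ≈ 0.538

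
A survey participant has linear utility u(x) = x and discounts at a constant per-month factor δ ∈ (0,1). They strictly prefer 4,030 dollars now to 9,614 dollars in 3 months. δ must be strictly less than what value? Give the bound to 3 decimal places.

δ < 0.748

Under u(x) = x this choice says 4030 > δ^3·9614.
Dividing by 9614: δ^3 < 0.41918. Both sides are positive, so the cube root keeps the direction.
δ < 0.41918^(1/3) = 0.748.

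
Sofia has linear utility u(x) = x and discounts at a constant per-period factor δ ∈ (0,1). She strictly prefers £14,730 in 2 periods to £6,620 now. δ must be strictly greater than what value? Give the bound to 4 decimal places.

Under u(x) = x this choice says 6620 < δ^2·14730.
Hence δ^2 > 6620/14730 = 0.44942, and x ↦ x^(1/2) is increasing on (0,∞).
δ > (6620/14730)^(1/2) ≈ 0.6704.

δ > 0.6704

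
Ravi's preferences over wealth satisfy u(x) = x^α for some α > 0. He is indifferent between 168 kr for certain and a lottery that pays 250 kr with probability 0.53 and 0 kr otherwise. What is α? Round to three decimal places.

EU(lottery) = 0.53·250^α + 0.47·0 = 0.53·250^α.
Equating: 168^α = 0.53·250^α, i.e. 0.6720^α = 0.53.
Take logs: α = ln 0.53 / ln(168/250) ≈ 1.59719.

α ≈ 1.597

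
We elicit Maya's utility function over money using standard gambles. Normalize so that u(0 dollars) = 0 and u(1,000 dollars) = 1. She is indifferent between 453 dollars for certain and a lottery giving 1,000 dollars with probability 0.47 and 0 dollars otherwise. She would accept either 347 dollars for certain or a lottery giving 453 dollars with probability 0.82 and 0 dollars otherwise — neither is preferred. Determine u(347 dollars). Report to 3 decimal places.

0.385

The first gamble pins u(453 dollars): it must equal 0.47·1 + 0.53·0 = 0.47.
Chaining: u(347 dollars) = 0.82·0.47 + 0.18·0.00 = 0.3854.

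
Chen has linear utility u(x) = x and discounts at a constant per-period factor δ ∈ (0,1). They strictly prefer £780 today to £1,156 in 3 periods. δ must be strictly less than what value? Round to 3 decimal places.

Under u(x) = x this choice says 780 > δ^3·1156.
Hence δ^3 < 780/1156 = 0.67474, and x ↦ x^(1/3) is increasing on (0,∞).
δ < 0.67474^(1/3) = 0.877.

δ < 0.877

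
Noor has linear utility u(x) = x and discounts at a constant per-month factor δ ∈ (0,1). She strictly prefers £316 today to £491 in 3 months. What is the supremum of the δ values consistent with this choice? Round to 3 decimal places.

δ < 0.863

Comparing present values: 316 > δ^3·491.
Hence δ^3 < 316/491 = 0.64358, and x ↦ x^(1/3) is increasing on (0,∞).
δ < 0.64358^(1/3) = 0.863.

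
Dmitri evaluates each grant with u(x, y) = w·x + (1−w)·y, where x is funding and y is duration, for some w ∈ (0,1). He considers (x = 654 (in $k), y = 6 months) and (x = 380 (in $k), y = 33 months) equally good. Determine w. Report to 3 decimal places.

w = 0.090

Indifference: w·654 + (1−w)·6 = w·380 + (1−w)·33.
w·(654−380) = (1−w)·(33−6), i.e. w·274 = (1−w)·27.
So w/(1−w) = 27/274 = 0.0985, giving w = 27/(274+27) = 0.090.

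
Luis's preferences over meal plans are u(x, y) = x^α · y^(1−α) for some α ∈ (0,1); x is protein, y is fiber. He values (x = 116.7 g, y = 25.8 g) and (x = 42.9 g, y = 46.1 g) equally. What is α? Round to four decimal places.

Indifference: 116.7^α · 25.8^(1−α) = 42.9^α · 46.1^(1−α).
Taking logs: α·ln 116.7 + (1−α)·ln 25.8 = α·ln 42.9 + (1−α)·ln 46.1, i.e. α·1.0007347 = (1−α)·0.5804385.
Thus α·(1.5811732) = 0.5804385, so α = 0.5804385/1.5811732 ≈ 0.3671.

α ≈ 0.3671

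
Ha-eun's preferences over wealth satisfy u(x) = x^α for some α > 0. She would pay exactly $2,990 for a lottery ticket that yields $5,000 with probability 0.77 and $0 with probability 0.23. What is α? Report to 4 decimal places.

α ≈ 0.5083

Since u(0) = 0, the lottery's EU is 0.77·5000^α.
Indifference: 2990^α = 0.77·5000^α, so (2990/5000)^α = 0.77.
Take logs: α = ln 0.77 / ln(2990/5000) ≈ 0.508329.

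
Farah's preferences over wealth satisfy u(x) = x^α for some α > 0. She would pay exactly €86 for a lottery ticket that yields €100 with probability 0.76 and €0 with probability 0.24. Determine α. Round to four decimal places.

Since u(0) = 0, the lottery's EU is 0.76·100^α.
Indifference: 86^α = 0.76·100^α, so (86/100)^α = 0.76.
α = ln(0.76) / ln(86/100) = -0.2744368/-0.1508229 ≈ 1.8196.

α ≈ 1.8196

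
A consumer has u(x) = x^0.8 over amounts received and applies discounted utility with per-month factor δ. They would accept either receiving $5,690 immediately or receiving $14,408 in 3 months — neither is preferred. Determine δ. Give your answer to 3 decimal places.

δ ≈ 0.781

The payoff in 3 months is discounted by δ^3, so u(5690) = δ^3·u(14408) and δ^3 = u(5690)/u(14408).
With u(x) = x^0.8: δ^3 = 5690^0.8/14408^0.8 = (5690/14408)^0.8 = 0.47556.
So δ = 0.47556^(1/3) ≈ 0.781.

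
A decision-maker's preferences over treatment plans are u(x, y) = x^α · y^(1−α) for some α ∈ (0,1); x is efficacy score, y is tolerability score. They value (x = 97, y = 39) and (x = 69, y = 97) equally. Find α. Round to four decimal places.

α ≈ 0.7279

The Cobb–Douglas utilities coincide, so 97^α·39^(1−α) = 69^α·97^(1−α).
Taking logs: α·ln 97 + (1−α)·ln 39 = α·ln 69 + (1−α)·ln 97, i.e. α·0.3406045 = (1−α)·0.9111493.
Thus α·(1.2517538) = 0.9111493, so α = 0.9111493/1.2517538 ≈ 0.7279.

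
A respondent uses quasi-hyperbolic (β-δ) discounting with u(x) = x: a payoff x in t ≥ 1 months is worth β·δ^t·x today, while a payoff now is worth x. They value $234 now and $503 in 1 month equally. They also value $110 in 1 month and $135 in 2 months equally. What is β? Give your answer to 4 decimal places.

β ≈ 0.5709

Both payoffs in the second observation are in the future, so β drops out: δ^1·110 = δ^2·135 ⇒ δ = 110/135 = 0.81481.
The first indifference: 234 = β·δ·503, so β = 234/(δ·503) = 234/(0.81481·503) ≈ 0.5709.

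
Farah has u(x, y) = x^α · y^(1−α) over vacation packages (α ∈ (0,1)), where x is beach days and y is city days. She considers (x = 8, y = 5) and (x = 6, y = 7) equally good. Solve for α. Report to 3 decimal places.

Set the two utilities equal: 8^α·5^(1−α) = 6^α·7^(1−α).
(8/6)^α = (7/5)^(1−α); take logs: α·ln(8/6) = (1−α)·ln(7/5), i.e. α·0.287682 = (1−α)·0.336472.
So α/(1−α) = (0.336472)/(0.287682) = 1.169597, and α = 1.169597/2.169597 ≈ 0.539.

α ≈ 0.539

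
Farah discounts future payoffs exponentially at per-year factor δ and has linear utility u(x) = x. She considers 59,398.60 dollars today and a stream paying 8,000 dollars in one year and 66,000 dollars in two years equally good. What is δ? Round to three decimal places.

δ ≈ 0.890

Equating present values: 59398.60 = 8000δ + 66000δ².
That is, 66000δ² + 8000δ − 59398.60 = 0, a quadratic in δ.
δ = (−8000 + √(8000² + 4·66000·59398.60)) / (2·66000) = (−8000 + √15745230400.00) / 132000 ≈ 0.890.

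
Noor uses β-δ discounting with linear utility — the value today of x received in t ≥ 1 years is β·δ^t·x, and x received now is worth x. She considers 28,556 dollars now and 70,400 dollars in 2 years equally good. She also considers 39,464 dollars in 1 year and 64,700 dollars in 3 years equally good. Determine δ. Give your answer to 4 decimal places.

The second indifference involves only future payoffs, so β cancels: β·δ^1·39464 = β·δ^3·64700, giving δ^2 = 39464/64700 = 0.60995, so δ = 0.78100.

δ ≈ 0.7810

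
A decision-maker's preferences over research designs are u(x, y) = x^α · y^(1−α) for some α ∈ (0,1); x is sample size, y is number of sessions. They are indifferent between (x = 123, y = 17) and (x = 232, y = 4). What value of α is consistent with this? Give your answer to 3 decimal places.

α ≈ 0.695

The Cobb–Douglas utilities coincide, so 123^α·17^(1−α) = 232^α·4^(1−α).
Rearrange to (123/232)^α = (4/17)^(1−α) and take logs: α·-0.634553 = (1−α)·-1.446919.
With A = -0.634553 and B = -1.446919: α·A = (1−α)·B, so α = B/(A+B) = -1.446919/-2.081472 ≈ 0.695.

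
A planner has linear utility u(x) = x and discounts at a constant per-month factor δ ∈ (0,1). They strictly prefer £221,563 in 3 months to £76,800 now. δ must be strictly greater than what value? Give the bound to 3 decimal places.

Under u(x) = x this choice says 76800 < δ^3·221563.
So δ^3 > 76800/221563 = 0.34663; taking the cube root of both positive sides preserves the inequality.
δ > 0.34663^(1/3) = 0.702.

δ > 0.702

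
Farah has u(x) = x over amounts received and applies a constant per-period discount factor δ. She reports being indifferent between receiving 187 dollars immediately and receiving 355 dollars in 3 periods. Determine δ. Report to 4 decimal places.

δ ≈ 0.8076

Indifference means u(187) = δ^3 · u(355), so δ^3 = u(187)/u(355).
With u(x) = x: δ^3 = 187/355 = 0.52676.
So δ = 0.52676^(1/3) ≈ 0.8076.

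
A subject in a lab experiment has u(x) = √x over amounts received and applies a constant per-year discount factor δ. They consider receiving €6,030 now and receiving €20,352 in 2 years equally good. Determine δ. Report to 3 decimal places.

Equating discounted utilities: u(6030) = δ^2·u(20352) ⇒ δ^2 = u(6030)/u(20352).
Since u(x) = √x, δ^2 = √(6030/20352) = 0.54432.
Taking the square root: δ = 0.54432^(1/2) ≈ 0.738.

δ ≈ 0.738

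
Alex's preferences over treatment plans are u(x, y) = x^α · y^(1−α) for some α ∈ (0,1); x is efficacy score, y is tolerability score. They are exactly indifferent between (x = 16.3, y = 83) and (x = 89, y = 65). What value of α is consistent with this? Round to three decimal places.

Indifference: 16.3^α · 83^(1−α) = 89^α · 65^(1−α).
(16.3/89)^α = (65/83)^(1−α); take logs: α·ln(16.3/89) = (1−α)·ln(65/83), i.e. α·-1.697471 = (1−α)·-0.244453.
Thus α·(-1.941924) = -0.244453, so α = -0.244453/-1.941924 ≈ 0.126.

α ≈ 0.126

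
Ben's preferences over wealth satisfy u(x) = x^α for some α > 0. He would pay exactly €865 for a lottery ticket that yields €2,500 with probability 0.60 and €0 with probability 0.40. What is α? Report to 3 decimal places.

α ≈ 0.481

EU(lottery) = 0.60·2500^α + 0.40·0 = 0.60·2500^α.
Setting u(865) equal to that: 865^α = 0.60·2500^α ⇒ (865/2500)^α = 0.60.
α = ln(0.60) / ln(865/2500) = -0.510826/-1.061317 ≈ 0.481.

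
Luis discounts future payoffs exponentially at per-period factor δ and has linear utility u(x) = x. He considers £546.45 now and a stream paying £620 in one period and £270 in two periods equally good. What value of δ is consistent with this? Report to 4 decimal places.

δ ≈ 0.6800

The stream is worth 620δ + 270δ² today, so 620δ + 270δ² = 546.45.
So 270δ² + 620δ − 546.45 = 0.
The positive root is δ = [−620 + √(620² + 4·270·546.45)] / (2·270) = (−620 + 987.201)/540 ≈ 0.6800.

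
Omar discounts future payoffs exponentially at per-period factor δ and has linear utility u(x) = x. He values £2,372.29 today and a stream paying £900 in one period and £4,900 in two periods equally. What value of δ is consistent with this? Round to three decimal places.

Equating present values: 2372.29 = 900δ + 4900δ².
Rearranged: 4900δ² + 900δ − 2372.29 = 0.
The positive root is δ = [−900 + √(900² + 4·4900·2372.29)] / (2·4900) = (−900 + 6878.000)/9800 ≈ 0.610.

δ ≈ 0.610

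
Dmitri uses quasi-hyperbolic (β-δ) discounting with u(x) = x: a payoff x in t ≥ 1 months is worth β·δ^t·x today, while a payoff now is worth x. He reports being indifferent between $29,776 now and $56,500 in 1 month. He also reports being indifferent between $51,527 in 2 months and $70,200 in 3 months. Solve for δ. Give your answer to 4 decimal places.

The second indifference involves only future payoffs, so β cancels: β·δ^2·51527 = β·δ^3·70200, giving δ = 51527/70200 = 0.73400.

δ ≈ 0.7340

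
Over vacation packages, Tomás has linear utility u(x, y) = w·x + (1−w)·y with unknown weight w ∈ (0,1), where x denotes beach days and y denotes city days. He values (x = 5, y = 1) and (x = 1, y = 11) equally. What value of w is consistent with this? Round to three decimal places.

w = 0.714

u(5,1) = u(1,11) means w·5 + (1−w)·1 = w·1 + (1−w)·11.
Collecting terms: w·4 = (1−w)·10.
Hence w = 10/(4+10) = 10/14 = 0.714.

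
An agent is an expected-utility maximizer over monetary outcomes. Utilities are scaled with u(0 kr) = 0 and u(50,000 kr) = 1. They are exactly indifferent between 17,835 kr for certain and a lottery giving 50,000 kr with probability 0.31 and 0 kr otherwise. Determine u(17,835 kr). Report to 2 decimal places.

By the standard-gamble method, u(17,835 kr) is just the indifference probability on the best outcome: 0.31.

0.31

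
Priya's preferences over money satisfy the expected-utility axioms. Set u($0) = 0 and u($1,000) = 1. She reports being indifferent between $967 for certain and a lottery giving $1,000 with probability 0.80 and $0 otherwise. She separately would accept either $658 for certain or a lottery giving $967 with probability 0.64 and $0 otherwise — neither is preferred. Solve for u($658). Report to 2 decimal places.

0.51

From the first indifference, u($967) = 0.80·u($1,000) + 0.20·u($0) = 0.80·1 + 0.20·0 = 0.80.
The second indifference gives u($658) = 0.64·u($967) + 0.36·u($0) = 0.64·0.80 + 0.36·0.00 = 0.5120.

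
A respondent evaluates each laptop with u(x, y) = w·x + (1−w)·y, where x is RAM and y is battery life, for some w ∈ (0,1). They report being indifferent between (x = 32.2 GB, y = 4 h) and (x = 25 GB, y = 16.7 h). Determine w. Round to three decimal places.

w = 0.638

Indifference: w·32.2 + (1−w)·4 = w·25 + (1−w)·16.7.
w·(32.2−25) = (1−w)·(16.7−4), i.e. w·7.2 = (1−w)·12.7.
The marginal rate of substitution is 12.7/7.2, so w = 12.7/(7.2+12.7) = 0.638.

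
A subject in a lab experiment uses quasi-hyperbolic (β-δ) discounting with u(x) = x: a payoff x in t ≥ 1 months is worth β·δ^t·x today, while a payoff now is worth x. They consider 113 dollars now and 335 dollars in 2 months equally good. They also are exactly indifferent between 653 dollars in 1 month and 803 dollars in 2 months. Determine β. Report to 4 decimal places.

β ≈ 0.5101

From the later pair, β·δ^1·653 = β·δ^2·803; dividing through, δ = 653/803 = 0.81320.
Substituting δ into 113 = β·δ^2·335: β = 113/(221.534) ≈ 0.5101.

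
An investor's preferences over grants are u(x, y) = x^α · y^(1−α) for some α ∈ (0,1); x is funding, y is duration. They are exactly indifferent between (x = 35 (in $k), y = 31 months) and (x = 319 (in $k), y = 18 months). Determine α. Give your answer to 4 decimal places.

Indifference: 35^α · 31^(1−α) = 319^α · 18^(1−α).
Rearrange to (35/319)^α = (18/31)^(1−α) and take logs: α·-2.2098430 = (1−α)·-0.5436154.
Thus α·(-2.7534584) = -0.5436154, so α = -0.5436154/-2.7534584 ≈ 0.1974.

α ≈ 0.1974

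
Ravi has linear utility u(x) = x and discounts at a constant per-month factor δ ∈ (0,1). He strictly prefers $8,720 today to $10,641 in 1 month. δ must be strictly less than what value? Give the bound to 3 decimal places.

δ < 0.819

The preference means 8720 > δ·10641.
Dividing through by 10641 gives δ < 0.81947.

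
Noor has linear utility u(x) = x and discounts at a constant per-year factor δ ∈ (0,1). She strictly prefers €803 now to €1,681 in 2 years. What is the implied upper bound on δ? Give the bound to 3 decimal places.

Comparing present values: 803 > δ^2·1681.
Hence δ^2 < 803/1681 = 0.47769, and x ↦ x^(1/2) is increasing on (0,∞).
δ < (803/1681)^(1/2) ≈ 0.691.

δ < 0.691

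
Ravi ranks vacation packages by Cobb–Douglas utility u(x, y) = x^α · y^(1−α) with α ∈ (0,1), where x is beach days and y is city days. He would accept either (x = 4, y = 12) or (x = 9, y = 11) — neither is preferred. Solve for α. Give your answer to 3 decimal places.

Indifference: 4^α · 12^(1−α) = 9^α · 11^(1−α).
(4/9)^α = (11/12)^(1−α); take logs: α·ln(4/9) = (1−α)·ln(11/12), i.e. α·-0.810930 = (1−α)·-0.087011.
Thus α·(-0.897941) = -0.087011, so α = -0.087011/-0.897941 ≈ 0.097.

α ≈ 0.097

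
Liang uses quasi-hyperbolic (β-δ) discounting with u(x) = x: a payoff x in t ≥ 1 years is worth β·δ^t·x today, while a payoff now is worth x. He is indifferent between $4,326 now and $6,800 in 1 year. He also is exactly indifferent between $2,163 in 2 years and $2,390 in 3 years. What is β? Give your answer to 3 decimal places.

β ≈ 0.703

The second indifference involves only future payoffs, so β cancels: β·δ^2·2163 = β·δ^3·2390, giving δ = 2163/2390 = 0.90502.
Substituting δ into 4326 = β·δ·6800: β = 4326/(6154.142) ≈ 0.703.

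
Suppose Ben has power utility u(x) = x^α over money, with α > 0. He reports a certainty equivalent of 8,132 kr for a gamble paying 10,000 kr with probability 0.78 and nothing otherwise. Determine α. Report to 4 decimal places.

α ≈ 1.2016

The lottery's expected utility is 0.78·u(10000) + 0.22·u(0) = 0.78·10000^α (since u(0) = 0 for α > 0).
Indifference: 8132^α = 0.78·10000^α, so (8132/10000)^α = 0.78.
α = ln(0.78) / ln(8132/10000) = -0.2484614/-0.2067782 ≈ 1.2016.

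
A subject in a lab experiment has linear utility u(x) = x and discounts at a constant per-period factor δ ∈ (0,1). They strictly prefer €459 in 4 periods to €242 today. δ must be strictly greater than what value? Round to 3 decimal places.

δ > 0.852

Under u(x) = x this choice says 242 < δ^4·459.
Dividing by 459: δ^4 > 0.52723. Both sides are positive, so the 4th root keeps the direction.
δ > 0.52723^(1/4) = 0.852.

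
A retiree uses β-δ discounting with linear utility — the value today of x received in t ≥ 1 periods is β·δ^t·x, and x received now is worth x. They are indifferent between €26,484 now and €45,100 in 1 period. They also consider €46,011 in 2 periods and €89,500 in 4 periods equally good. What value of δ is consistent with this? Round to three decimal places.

δ ≈ 0.717

From the later pair, β·δ^2·46011 = β·δ^4·89500; dividing through, δ^2 = 46011/89500 = 0.51409, so δ = 0.71700.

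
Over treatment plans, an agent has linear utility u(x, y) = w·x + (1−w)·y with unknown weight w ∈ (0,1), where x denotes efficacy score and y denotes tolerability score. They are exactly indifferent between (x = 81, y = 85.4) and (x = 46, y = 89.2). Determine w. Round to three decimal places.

u(81,85.4) = u(46,89.2) means w·81 + (1−w)·85.4 = w·46 + (1−w)·89.2.
Collecting terms: w·35 = (1−w)·3.8.
So w/(1−w) = 3.8/35 = 0.1086, giving w = 3.8/(35+3.8) = 0.098.

w = 0.098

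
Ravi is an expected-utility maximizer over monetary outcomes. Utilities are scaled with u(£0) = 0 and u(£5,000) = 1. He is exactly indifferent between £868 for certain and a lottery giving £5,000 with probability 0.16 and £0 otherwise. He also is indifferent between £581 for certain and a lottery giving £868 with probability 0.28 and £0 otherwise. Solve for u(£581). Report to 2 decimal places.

0.04

From the first indifference, u(£868) = 0.16·u(£5,000) + 0.84·u(£0) = 0.16·1 + 0.84·0 = 0.16.
The second indifference gives u(£581) = 0.28·u(£868) + 0.72·u(£0) = 0.28·0.16 + 0.72·0.00 = 0.0448.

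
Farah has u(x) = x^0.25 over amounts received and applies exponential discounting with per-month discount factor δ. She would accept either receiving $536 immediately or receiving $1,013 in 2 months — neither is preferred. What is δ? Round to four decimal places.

Equating discounted utilities: u(536) = δ^2·u(1013) ⇒ δ^2 = u(536)/u(1013).
Since u(x) = x^0.25, δ^2 = (536/1013)^0.25 = 0.52912^0.25 = 0.85288.
Hence δ = (0.85288)^(1/2) = 0.923516.

δ ≈ 0.9235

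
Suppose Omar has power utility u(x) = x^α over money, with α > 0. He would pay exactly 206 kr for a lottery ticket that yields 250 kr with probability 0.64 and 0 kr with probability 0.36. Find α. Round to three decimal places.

Since u(0) = 0, the lottery's EU is 0.64·250^α.
Indifference: 206^α = 0.64·250^α, so (206/250)^α = 0.64.
Taking logs: α·ln(206/250) = ln(0.64), so α = -0.446287 / -0.193585 ≈ 2.305.

α ≈ 2.305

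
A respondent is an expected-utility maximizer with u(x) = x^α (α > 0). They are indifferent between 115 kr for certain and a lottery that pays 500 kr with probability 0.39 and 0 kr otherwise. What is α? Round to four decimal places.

EU(lottery) = 0.39·500^α + 0.61·0 = 0.39·500^α.
Equating: 115^α = 0.39·500^α, i.e. 0.2300^α = 0.39.
Take logs: α = ln 0.39 / ln(115/500) ≈ 0.640691.

α ≈ 0.6407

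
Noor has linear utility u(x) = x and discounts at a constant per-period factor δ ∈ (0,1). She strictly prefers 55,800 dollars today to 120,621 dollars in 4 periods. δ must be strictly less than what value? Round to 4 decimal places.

δ < 0.8247

Comparing present values: 55800 > δ^4·120621.
Dividing by 120621: δ^4 < 0.46261. Both sides are positive, so the 4th root keeps the direction.
δ < 0.46261^(1/4) = 0.8247.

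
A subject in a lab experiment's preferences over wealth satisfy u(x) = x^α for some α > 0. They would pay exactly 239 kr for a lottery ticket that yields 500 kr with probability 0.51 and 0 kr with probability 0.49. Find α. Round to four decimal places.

The lottery's expected utility is 0.51·u(500) + 0.49·u(0) = 0.51·500^α (since u(0) = 0 for α > 0).
Setting u(239) equal to that: 239^α = 0.51·500^α ⇒ (239/500)^α = 0.51.
Taking logs: α·ln(239/500) = ln(0.51), so α = -0.6733446 / -0.7381445 ≈ 0.9122.

α ≈ 0.9122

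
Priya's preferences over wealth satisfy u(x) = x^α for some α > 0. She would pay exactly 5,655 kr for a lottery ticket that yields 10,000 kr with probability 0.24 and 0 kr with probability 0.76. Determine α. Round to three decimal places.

α ≈ 2.504

The lottery's expected utility is 0.24·u(10000) + 0.76·u(0) = 0.24·10000^α (since u(0) = 0 for α > 0).
Equating: 5655^α = 0.24·10000^α, i.e. 0.5655^α = 0.24.
Take logs: α = ln 0.24 / ln(5655/10000) ≈ 2.50352.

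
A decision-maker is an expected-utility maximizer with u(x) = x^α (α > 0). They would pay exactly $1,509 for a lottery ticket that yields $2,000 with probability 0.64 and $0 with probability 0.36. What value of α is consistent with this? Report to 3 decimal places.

α ≈ 1.584

Since u(0) = 0, the lottery's EU is 0.64·2000^α.
Equating: 1509^α = 0.64·2000^α, i.e. 0.7545^α = 0.64.
Take logs: α = ln 0.64 / ln(1509/2000) ≈ 1.58426.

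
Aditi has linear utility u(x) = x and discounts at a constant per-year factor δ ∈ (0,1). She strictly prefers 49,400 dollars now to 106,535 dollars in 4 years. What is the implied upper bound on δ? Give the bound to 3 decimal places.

The preference means 49400 > δ^4·106535.
So δ^4 < 49400/106535 = 0.46370; taking the 4th root of both positive sides preserves the inequality.
δ < 0.46370^(1/4) = 0.825.

δ < 0.825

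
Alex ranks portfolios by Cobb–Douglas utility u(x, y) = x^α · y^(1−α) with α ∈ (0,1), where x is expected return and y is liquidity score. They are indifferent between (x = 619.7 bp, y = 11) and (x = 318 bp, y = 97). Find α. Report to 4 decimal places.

α ≈ 0.7654

The Cobb–Douglas utilities coincide, so 619.7^α·11^(1−α) = 318^α·97^(1−α).
(619.7/318)^α = (97/11)^(1−α); take logs: α·ln(619.7/318) = (1−α)·ln(97/11), i.e. α·0.6671841 = (1−α)·2.1768157.
With A = 0.6671841 and B = 2.1768157: α·A = (1−α)·B, so α = B/(A+B) = 2.1768157/2.8439998 ≈ 0.7654.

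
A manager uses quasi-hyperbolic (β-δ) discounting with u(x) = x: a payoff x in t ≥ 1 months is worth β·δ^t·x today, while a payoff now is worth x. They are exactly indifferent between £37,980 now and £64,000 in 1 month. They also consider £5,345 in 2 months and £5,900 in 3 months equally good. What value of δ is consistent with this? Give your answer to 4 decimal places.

The second indifference involves only future payoffs, so β cancels: β·δ^2·5345 = β·δ^3·5900, giving δ = 5345/5900 = 0.90593.

δ ≈ 0.9059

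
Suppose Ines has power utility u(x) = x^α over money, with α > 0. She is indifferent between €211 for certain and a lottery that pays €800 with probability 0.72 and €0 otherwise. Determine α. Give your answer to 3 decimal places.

α ≈ 0.246

EU(lottery) = 0.72·800^α + 0.28·0 = 0.72·800^α.
Indifference: 211^α = 0.72·800^α, so (211/800)^α = 0.72.
Taking logs: α·ln(211/800) = ln(0.72), so α = -0.328504 / -1.332754 ≈ 0.246.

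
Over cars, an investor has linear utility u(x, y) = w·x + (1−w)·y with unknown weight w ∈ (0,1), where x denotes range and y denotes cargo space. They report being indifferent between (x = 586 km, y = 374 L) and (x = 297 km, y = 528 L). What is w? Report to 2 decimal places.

u(586,374) = u(297,528) means w·586 + (1−w)·374 = w·297 + (1−w)·528.
Collecting terms: w·289 = (1−w)·154.
Hence w = 154/(289+154) = 154/443 = 0.35.

w = 0.35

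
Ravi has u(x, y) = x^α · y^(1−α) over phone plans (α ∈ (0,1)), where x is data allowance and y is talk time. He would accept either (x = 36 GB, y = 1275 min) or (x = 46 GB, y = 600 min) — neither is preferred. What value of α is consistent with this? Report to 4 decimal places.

Indifference: 36^α · 1275^(1−α) = 46^α · 600^(1−α).
(36/46)^α = (600/1275)^(1−α); take logs: α·ln(36/46) = (1−α)·ln(600/1275), i.e. α·-0.2451225 = (1−α)·-0.7537718.
So α/(1−α) = (-0.7537718)/(-0.2451225) = 3.0750821, and α = 3.0750821/4.0750821 ≈ 0.7546.

α ≈ 0.7546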